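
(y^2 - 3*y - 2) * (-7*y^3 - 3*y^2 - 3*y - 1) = -7*y^5 + 18*y^4 + 20*y^3 + 14*y^2 + 9*y + 2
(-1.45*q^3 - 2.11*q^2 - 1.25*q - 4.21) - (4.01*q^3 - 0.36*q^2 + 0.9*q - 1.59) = -5.46*q^3 - 1.75*q^2 - 2.15*q - 2.62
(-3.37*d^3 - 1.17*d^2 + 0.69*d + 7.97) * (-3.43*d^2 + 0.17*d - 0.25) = 11.5591*d^5 + 3.4402*d^4 - 1.7231*d^3 - 26.9273*d^2 + 1.1824*d - 1.9925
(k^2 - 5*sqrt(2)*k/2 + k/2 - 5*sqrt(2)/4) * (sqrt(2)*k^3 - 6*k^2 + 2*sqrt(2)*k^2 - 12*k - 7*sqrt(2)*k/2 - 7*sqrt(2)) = sqrt(2)*k^5 - 11*k^4 + 5*sqrt(2)*k^4/2 - 55*k^3/2 + 25*sqrt(2)*k^3/2 + 13*k^2/2 + 115*sqrt(2)*k^2/4 + 23*sqrt(2)*k/2 + 175*k/4 + 35/2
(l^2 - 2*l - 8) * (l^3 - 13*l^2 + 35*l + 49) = l^5 - 15*l^4 + 53*l^3 + 83*l^2 - 378*l - 392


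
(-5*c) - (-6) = 6 - 5*c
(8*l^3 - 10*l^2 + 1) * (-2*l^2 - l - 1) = -16*l^5 + 12*l^4 + 2*l^3 + 8*l^2 - l - 1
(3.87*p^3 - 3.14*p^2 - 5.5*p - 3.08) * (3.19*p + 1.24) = 12.3453*p^4 - 5.2178*p^3 - 21.4386*p^2 - 16.6452*p - 3.8192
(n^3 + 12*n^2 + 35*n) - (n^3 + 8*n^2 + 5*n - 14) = 4*n^2 + 30*n + 14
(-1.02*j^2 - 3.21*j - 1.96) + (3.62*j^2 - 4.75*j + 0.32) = 2.6*j^2 - 7.96*j - 1.64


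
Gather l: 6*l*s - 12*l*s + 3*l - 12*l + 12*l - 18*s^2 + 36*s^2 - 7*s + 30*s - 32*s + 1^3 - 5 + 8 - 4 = l*(3 - 6*s) + 18*s^2 - 9*s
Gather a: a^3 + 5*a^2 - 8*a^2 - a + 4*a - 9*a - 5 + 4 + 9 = a^3 - 3*a^2 - 6*a + 8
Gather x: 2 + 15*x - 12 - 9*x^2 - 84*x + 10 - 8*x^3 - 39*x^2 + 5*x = -8*x^3 - 48*x^2 - 64*x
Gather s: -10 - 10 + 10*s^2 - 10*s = 10*s^2 - 10*s - 20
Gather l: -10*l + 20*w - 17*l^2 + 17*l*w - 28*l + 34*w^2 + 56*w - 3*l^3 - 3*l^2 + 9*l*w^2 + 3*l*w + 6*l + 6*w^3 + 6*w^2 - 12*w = -3*l^3 - 20*l^2 + l*(9*w^2 + 20*w - 32) + 6*w^3 + 40*w^2 + 64*w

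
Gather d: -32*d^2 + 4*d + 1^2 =-32*d^2 + 4*d + 1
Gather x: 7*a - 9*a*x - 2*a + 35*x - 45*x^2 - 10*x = 5*a - 45*x^2 + x*(25 - 9*a)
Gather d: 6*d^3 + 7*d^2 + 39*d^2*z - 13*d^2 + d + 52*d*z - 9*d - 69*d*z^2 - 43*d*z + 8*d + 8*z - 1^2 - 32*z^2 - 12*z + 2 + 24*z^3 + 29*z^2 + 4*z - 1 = 6*d^3 + d^2*(39*z - 6) + d*(-69*z^2 + 9*z) + 24*z^3 - 3*z^2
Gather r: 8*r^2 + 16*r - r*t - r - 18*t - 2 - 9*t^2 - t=8*r^2 + r*(15 - t) - 9*t^2 - 19*t - 2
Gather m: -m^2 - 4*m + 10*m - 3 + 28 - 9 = -m^2 + 6*m + 16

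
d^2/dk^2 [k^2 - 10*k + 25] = 2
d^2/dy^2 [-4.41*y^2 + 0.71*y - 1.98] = -8.82000000000000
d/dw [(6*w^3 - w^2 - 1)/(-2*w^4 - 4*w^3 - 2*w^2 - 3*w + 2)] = (12*w^6 - 4*w^5 - 16*w^4 - 44*w^3 + 27*w^2 - 8*w - 3)/(4*w^8 + 16*w^7 + 24*w^6 + 28*w^5 + 20*w^4 - 4*w^3 + w^2 - 12*w + 4)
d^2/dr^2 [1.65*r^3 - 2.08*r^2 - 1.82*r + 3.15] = 9.9*r - 4.16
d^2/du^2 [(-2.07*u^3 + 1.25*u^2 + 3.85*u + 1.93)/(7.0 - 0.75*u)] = (2.32875*u^3 - 65.205*u^2 + 608.58*u - 165.09625)/(0.421875*u^3 - 11.8125*u^2 + 110.25*u - 343.0)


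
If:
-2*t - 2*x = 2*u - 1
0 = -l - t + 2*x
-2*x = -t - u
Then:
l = u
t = 1/3 - u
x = 1/6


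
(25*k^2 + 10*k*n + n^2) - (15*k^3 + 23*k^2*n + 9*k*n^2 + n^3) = -15*k^3 - 23*k^2*n + 25*k^2 - 9*k*n^2 + 10*k*n - n^3 + n^2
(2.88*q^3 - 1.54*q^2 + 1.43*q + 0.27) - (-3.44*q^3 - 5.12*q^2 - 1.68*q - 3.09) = 6.32*q^3 + 3.58*q^2 + 3.11*q + 3.36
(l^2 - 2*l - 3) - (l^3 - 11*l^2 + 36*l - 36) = -l^3 + 12*l^2 - 38*l + 33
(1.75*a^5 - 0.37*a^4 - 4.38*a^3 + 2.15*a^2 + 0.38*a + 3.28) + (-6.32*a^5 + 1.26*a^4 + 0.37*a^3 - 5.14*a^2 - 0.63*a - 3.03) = -4.57*a^5 + 0.89*a^4 - 4.01*a^3 - 2.99*a^2 - 0.25*a + 0.25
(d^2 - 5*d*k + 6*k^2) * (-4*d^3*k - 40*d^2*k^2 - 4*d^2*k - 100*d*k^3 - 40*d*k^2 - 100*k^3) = -4*d^5*k - 20*d^4*k^2 - 4*d^4*k + 76*d^3*k^3 - 20*d^3*k^2 + 260*d^2*k^4 + 76*d^2*k^3 - 600*d*k^5 + 260*d*k^4 - 600*k^5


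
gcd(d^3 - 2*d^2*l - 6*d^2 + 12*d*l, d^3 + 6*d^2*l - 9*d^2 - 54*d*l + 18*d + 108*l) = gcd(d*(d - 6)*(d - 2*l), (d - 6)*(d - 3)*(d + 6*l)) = d - 6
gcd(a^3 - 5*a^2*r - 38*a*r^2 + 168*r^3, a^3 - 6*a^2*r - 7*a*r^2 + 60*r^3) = -a + 4*r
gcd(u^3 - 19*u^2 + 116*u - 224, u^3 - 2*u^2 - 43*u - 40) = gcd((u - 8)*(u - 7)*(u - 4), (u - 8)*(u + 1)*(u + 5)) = u - 8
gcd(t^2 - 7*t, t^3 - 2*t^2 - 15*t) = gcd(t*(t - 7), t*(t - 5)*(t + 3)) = t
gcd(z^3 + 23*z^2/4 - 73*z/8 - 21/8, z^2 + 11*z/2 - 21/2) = z^2 + 11*z/2 - 21/2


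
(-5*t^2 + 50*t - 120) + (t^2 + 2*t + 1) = -4*t^2 + 52*t - 119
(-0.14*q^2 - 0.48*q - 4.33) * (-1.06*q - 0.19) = 0.1484*q^3 + 0.5354*q^2 + 4.681*q + 0.8227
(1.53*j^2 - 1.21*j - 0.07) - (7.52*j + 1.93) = 1.53*j^2 - 8.73*j - 2.0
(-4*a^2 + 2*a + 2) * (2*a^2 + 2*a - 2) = -8*a^4 - 4*a^3 + 16*a^2 - 4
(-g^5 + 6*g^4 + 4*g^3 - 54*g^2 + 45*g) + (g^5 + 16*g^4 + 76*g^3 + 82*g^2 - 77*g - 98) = 22*g^4 + 80*g^3 + 28*g^2 - 32*g - 98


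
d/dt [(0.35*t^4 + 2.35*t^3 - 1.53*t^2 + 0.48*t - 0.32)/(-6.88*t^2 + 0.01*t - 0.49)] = (-4.816*t^5 - 16.1575*t^4 - 0.638999999999999*t^3 - 0.1674*t^2 - 2.9038*t - 0.232)/(47.3344*t^4 - 0.1376*t^3 + 6.7425*t^2 - 0.0098*t + 0.2401)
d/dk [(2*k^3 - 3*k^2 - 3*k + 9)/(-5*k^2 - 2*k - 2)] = (-10*k^4 - 8*k^3 - 21*k^2 + 102*k + 24)/(25*k^4 + 20*k^3 + 24*k^2 + 8*k + 4)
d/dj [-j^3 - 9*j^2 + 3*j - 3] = -3*j^2 - 18*j + 3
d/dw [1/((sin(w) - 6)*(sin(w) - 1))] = (7 - 2*sin(w))*cos(w)/((sin(w) - 6)^2*(sin(w) - 1)^2)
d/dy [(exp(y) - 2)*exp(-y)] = 2*exp(-y)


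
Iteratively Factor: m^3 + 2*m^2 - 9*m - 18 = (m + 2)*(m^2 - 9) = (m - 3)*(m + 2)*(m + 3)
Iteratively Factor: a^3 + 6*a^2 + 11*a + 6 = (a + 2)*(a^2 + 4*a + 3) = (a + 2)*(a + 3)*(a + 1)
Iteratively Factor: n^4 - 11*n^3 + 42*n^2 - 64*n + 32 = (n - 4)*(n^3 - 7*n^2 + 14*n - 8) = (n - 4)*(n - 1)*(n^2 - 6*n + 8) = (n - 4)*(n - 2)*(n - 1)*(n - 4)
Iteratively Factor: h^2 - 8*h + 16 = (h - 4)*(h - 4)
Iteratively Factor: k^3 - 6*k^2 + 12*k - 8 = (k - 2)*(k^2 - 4*k + 4) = (k - 2)^2*(k - 2)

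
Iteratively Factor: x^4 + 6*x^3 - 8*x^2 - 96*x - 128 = (x + 2)*(x^3 + 4*x^2 - 16*x - 64) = (x + 2)*(x + 4)*(x^2 - 16) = (x + 2)*(x + 4)^2*(x - 4)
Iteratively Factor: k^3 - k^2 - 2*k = (k)*(k^2 - k - 2) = k*(k + 1)*(k - 2)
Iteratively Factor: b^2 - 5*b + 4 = (b - 1)*(b - 4)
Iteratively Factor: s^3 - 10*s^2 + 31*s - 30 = (s - 5)*(s^2 - 5*s + 6) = (s - 5)*(s - 2)*(s - 3)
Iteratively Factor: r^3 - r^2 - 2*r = (r + 1)*(r^2 - 2*r) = r*(r + 1)*(r - 2)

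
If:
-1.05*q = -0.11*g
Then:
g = 9.54545454545454*q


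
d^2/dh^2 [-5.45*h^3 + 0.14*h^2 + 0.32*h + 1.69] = 0.28 - 32.7*h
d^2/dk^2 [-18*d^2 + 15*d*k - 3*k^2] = -6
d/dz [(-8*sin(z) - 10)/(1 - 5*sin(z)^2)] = 4*(-25*sin(z) + 5*cos(2*z) - 7)*cos(z)/(5*sin(z)^2 - 1)^2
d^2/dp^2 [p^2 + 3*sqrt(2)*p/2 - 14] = 2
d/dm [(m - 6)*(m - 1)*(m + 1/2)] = 3*m^2 - 13*m + 5/2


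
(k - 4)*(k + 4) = k^2 - 16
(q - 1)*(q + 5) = q^2 + 4*q - 5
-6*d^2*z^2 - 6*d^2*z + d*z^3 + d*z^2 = z*(-6*d + z)*(d*z + d)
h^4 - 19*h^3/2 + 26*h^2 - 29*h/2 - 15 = (h - 5)*(h - 3)*(h - 2)*(h + 1/2)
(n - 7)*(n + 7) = n^2 - 49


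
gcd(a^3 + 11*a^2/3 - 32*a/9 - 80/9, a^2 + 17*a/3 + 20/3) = a + 4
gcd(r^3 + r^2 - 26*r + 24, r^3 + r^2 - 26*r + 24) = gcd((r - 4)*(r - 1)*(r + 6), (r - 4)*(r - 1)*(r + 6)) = r^3 + r^2 - 26*r + 24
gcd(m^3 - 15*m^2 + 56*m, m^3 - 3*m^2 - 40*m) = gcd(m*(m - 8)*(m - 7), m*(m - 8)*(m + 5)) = m^2 - 8*m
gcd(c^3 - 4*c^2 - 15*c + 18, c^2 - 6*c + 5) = c - 1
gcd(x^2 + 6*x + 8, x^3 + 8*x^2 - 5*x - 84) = x + 4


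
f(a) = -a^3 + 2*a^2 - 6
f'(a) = -3*a^2 + 4*a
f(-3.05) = 40.98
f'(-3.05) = -40.11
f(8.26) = -433.10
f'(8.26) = -171.64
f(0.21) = -5.92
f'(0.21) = 0.71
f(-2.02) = 10.40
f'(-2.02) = -20.32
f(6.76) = -223.52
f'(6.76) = -110.05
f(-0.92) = -3.53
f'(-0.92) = -6.22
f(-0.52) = -5.32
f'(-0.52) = -2.89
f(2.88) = -13.30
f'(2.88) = -13.36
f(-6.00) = 282.00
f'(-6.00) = -132.00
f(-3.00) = 39.00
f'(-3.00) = -39.00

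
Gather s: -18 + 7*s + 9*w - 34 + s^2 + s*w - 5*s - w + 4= s^2 + s*(w + 2) + 8*w - 48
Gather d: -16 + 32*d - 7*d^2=-7*d^2 + 32*d - 16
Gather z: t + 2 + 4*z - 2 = t + 4*z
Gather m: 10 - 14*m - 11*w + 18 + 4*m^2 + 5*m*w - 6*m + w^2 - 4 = 4*m^2 + m*(5*w - 20) + w^2 - 11*w + 24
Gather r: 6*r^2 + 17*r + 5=6*r^2 + 17*r + 5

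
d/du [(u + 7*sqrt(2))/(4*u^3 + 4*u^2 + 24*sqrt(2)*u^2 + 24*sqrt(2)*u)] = (u*(u^2 + u + 6*sqrt(2)*u + 6*sqrt(2)) - (u + 7*sqrt(2))*(3*u^2 + 2*u + 12*sqrt(2)*u + 6*sqrt(2)))/(4*u^2*(u^2 + u + 6*sqrt(2)*u + 6*sqrt(2))^2)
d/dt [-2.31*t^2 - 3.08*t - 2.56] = -4.62*t - 3.08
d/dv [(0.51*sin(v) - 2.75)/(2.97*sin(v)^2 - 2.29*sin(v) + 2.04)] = (-1.5147*sin(v)^2 + 16.335*sin(v) - 5.2571)*cos(v)/(8.8209*sin(v)^4 - 13.6026*sin(v)^3 + 17.3617*sin(v)^2 - 9.3432*sin(v) + 4.1616)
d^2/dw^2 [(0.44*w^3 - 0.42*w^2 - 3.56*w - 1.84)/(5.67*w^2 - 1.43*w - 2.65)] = (2.8421709430404e-14*w^5 - 220.68902*w^3 - 382.783836*w^2 - 212.891856*w - 41.736732)/(182.284263*w^6 - 137.918781*w^5 - 220.800006*w^4 + 125.994583*w^3 + 103.19577*w^2 - 30.126525*w - 18.609625)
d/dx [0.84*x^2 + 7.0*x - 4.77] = 1.68*x + 7.0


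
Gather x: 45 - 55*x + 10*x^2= 10*x^2 - 55*x + 45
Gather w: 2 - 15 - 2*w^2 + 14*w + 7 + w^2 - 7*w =-w^2 + 7*w - 6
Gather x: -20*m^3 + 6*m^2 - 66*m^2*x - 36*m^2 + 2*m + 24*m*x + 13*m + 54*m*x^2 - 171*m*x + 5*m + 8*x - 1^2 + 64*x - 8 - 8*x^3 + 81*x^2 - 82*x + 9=-20*m^3 - 30*m^2 + 20*m - 8*x^3 + x^2*(54*m + 81) + x*(-66*m^2 - 147*m - 10)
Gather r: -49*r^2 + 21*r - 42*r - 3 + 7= -49*r^2 - 21*r + 4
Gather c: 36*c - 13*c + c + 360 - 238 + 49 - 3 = 24*c + 168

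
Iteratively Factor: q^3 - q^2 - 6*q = (q + 2)*(q^2 - 3*q) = (q - 3)*(q + 2)*(q)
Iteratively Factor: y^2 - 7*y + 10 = (y - 2)*(y - 5)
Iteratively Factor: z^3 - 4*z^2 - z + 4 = (z - 4)*(z^2 - 1) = (z - 4)*(z + 1)*(z - 1)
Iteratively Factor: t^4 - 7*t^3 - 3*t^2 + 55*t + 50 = (t + 2)*(t^3 - 9*t^2 + 15*t + 25) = (t - 5)*(t + 2)*(t^2 - 4*t - 5) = (t - 5)^2*(t + 2)*(t + 1)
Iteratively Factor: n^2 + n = (n + 1)*(n)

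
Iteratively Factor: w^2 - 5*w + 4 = (w - 1)*(w - 4)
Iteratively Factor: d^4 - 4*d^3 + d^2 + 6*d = (d)*(d^3 - 4*d^2 + d + 6) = d*(d + 1)*(d^2 - 5*d + 6) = d*(d - 3)*(d + 1)*(d - 2)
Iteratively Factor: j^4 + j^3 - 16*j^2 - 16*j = (j - 4)*(j^3 + 5*j^2 + 4*j) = (j - 4)*(j + 1)*(j^2 + 4*j) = j*(j - 4)*(j + 1)*(j + 4)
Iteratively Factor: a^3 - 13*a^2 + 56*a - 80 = (a - 5)*(a^2 - 8*a + 16) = (a - 5)*(a - 4)*(a - 4)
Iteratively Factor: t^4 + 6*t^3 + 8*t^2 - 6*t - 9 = (t + 3)*(t^3 + 3*t^2 - t - 3) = (t - 1)*(t + 3)*(t^2 + 4*t + 3) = (t - 1)*(t + 1)*(t + 3)*(t + 3)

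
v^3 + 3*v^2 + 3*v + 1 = (v + 1)^3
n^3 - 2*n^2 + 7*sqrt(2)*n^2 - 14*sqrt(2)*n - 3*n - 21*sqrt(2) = (n - 3)*(n + 1)*(n + 7*sqrt(2))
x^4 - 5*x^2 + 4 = (x - 2)*(x - 1)*(x + 1)*(x + 2)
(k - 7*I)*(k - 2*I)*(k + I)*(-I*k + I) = -I*k^4 - 8*k^3 + I*k^3 + 8*k^2 + 5*I*k^2 - 14*k - 5*I*k + 14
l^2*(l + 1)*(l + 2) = l^4 + 3*l^3 + 2*l^2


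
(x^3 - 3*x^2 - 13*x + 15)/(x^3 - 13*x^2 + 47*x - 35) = (x + 3)/(x - 7)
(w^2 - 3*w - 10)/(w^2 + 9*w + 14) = (w - 5)/(w + 7)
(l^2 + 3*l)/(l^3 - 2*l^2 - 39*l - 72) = l/(l^2 - 5*l - 24)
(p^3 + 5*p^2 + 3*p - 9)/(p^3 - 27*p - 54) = (p - 1)/(p - 6)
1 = 1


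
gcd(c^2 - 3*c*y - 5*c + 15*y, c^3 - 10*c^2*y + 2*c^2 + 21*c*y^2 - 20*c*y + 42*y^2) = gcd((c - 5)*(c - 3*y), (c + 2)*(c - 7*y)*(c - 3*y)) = -c + 3*y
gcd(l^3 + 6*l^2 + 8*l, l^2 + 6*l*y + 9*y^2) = 1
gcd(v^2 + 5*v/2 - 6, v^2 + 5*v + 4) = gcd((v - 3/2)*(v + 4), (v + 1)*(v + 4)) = v + 4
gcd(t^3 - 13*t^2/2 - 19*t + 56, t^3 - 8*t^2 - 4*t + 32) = t^2 - 10*t + 16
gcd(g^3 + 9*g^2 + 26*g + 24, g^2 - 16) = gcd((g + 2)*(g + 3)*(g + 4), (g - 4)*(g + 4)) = g + 4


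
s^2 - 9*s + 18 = (s - 6)*(s - 3)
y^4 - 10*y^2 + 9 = (y - 3)*(y - 1)*(y + 1)*(y + 3)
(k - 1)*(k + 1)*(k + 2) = k^3 + 2*k^2 - k - 2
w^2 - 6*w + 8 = (w - 4)*(w - 2)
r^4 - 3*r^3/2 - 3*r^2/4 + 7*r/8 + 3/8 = (r - 3/2)*(r - 1)*(r + 1/2)^2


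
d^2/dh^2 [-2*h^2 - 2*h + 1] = -4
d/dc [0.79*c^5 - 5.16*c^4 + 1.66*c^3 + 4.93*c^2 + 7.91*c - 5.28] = 3.95*c^4 - 20.64*c^3 + 4.98*c^2 + 9.86*c + 7.91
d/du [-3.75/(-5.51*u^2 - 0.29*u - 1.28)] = (-41.325*u - 1.0875)/(5.51*u^2 + 0.29*u + 1.28)^2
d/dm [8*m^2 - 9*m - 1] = 16*m - 9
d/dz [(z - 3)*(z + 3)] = 2*z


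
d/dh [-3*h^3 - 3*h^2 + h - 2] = -9*h^2 - 6*h + 1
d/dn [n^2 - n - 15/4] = 2*n - 1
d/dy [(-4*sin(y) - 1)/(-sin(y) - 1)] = 3*cos(y)/(sin(y) + 1)^2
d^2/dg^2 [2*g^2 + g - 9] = 4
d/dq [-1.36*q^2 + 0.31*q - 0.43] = 0.31 - 2.72*q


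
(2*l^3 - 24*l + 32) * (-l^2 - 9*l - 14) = -2*l^5 - 18*l^4 - 4*l^3 + 184*l^2 + 48*l - 448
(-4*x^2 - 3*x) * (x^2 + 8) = -4*x^4 - 3*x^3 - 32*x^2 - 24*x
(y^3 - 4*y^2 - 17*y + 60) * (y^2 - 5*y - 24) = y^5 - 9*y^4 - 21*y^3 + 241*y^2 + 108*y - 1440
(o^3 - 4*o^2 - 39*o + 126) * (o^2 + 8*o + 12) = o^5 + 4*o^4 - 59*o^3 - 234*o^2 + 540*o + 1512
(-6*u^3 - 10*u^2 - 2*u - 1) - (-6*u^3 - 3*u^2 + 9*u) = -7*u^2 - 11*u - 1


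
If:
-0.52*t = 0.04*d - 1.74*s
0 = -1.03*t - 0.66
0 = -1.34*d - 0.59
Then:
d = -0.44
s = -0.20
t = -0.64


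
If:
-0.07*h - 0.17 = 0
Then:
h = -2.43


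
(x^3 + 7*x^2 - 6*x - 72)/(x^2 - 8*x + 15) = (x^2 + 10*x + 24)/(x - 5)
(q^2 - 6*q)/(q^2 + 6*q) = (q - 6)/(q + 6)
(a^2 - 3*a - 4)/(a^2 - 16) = (a + 1)/(a + 4)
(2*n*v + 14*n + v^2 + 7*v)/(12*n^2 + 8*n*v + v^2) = (v + 7)/(6*n + v)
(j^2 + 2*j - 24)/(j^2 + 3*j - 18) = (j - 4)/(j - 3)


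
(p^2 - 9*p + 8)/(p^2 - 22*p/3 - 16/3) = 3*(p - 1)/(3*p + 2)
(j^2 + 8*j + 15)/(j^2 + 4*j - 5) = (j + 3)/(j - 1)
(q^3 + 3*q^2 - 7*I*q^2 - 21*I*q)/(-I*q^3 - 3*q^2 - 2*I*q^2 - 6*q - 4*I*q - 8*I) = q*(I*q^2 + q*(7 + 3*I) + 21)/(q^3 + q^2*(2 - 3*I) + 2*q*(2 - 3*I) + 8)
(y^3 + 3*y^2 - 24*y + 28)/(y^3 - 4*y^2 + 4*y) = (y + 7)/y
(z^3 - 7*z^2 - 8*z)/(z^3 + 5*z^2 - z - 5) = z*(z - 8)/(z^2 + 4*z - 5)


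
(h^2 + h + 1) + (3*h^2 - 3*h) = 4*h^2 - 2*h + 1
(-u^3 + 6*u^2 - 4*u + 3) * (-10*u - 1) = 10*u^4 - 59*u^3 + 34*u^2 - 26*u - 3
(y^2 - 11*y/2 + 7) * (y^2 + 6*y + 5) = y^4 + y^3/2 - 21*y^2 + 29*y/2 + 35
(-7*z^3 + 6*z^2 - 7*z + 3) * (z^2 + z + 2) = -7*z^5 - z^4 - 15*z^3 + 8*z^2 - 11*z + 6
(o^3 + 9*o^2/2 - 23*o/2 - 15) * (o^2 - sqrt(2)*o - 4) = o^5 - sqrt(2)*o^4 + 9*o^4/2 - 31*o^3/2 - 9*sqrt(2)*o^3/2 - 33*o^2 + 23*sqrt(2)*o^2/2 + 15*sqrt(2)*o + 46*o + 60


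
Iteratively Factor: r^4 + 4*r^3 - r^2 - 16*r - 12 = (r + 1)*(r^3 + 3*r^2 - 4*r - 12) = (r + 1)*(r + 3)*(r^2 - 4) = (r - 2)*(r + 1)*(r + 3)*(r + 2)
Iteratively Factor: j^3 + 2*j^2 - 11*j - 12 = (j - 3)*(j^2 + 5*j + 4) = (j - 3)*(j + 1)*(j + 4)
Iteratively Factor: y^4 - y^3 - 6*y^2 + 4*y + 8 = (y - 2)*(y^3 + y^2 - 4*y - 4) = (y - 2)^2*(y^2 + 3*y + 2) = (y - 2)^2*(y + 1)*(y + 2)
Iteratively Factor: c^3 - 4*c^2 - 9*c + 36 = (c - 4)*(c^2 - 9) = (c - 4)*(c - 3)*(c + 3)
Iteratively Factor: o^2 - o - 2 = (o + 1)*(o - 2)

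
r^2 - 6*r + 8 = (r - 4)*(r - 2)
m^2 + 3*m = m*(m + 3)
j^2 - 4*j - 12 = (j - 6)*(j + 2)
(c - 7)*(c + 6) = c^2 - c - 42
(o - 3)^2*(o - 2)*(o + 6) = o^4 - 2*o^3 - 27*o^2 + 108*o - 108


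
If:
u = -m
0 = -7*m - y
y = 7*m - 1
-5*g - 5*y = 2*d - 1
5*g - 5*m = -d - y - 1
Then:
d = 51/14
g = -53/70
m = 1/14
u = -1/14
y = -1/2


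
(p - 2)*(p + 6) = p^2 + 4*p - 12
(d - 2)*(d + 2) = d^2 - 4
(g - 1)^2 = g^2 - 2*g + 1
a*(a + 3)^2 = a^3 + 6*a^2 + 9*a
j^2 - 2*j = j*(j - 2)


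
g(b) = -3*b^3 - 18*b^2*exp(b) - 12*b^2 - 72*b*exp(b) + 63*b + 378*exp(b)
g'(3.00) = -3705.40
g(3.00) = 0.00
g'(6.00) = -399799.51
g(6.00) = -283909.01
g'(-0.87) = 238.92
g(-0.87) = 116.98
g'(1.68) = 393.02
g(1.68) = 1164.32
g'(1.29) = 513.76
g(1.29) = 981.83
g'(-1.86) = 145.72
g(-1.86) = -69.39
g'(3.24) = -6055.45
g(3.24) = -1153.42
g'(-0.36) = 309.46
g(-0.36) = 256.08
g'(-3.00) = 77.30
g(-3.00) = -194.49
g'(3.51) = -9994.07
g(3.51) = -3283.59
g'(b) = -18*b^2*exp(b) - 9*b^2 - 108*b*exp(b) - 24*b + 306*exp(b) + 63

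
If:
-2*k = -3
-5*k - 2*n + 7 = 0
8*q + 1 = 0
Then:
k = 3/2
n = -1/4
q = -1/8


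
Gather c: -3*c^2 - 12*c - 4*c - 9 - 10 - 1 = -3*c^2 - 16*c - 20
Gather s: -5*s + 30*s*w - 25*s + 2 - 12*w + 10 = s*(30*w - 30) - 12*w + 12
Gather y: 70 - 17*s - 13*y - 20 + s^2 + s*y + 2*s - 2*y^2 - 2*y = s^2 - 15*s - 2*y^2 + y*(s - 15) + 50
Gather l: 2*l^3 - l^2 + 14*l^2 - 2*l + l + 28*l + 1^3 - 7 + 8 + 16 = 2*l^3 + 13*l^2 + 27*l + 18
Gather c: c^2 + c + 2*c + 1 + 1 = c^2 + 3*c + 2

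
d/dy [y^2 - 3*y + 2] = 2*y - 3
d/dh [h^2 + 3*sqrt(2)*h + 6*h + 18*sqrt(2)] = 2*h + 3*sqrt(2) + 6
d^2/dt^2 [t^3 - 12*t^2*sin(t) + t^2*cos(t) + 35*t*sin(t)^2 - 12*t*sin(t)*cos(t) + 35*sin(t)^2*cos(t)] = 12*t^2*sin(t) - t^2*cos(t) - 4*t*sin(t) + 24*t*sin(2*t) - 48*t*cos(t) + 70*t*cos(2*t) + 6*t - 24*sin(t) + 70*sin(2*t) - 27*cos(t)/4 - 24*cos(2*t) + 315*cos(3*t)/4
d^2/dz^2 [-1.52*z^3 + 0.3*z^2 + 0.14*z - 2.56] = 0.6 - 9.12*z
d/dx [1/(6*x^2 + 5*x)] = (-12*x - 5)/(x^2*(6*x + 5)^2)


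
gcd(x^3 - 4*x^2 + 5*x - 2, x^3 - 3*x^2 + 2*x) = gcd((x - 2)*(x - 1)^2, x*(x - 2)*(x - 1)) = x^2 - 3*x + 2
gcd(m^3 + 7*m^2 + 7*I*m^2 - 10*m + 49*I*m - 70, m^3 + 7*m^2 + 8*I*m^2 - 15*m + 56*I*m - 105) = m^2 + m*(7 + 5*I) + 35*I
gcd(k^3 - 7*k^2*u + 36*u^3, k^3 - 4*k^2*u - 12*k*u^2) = -k^2 + 4*k*u + 12*u^2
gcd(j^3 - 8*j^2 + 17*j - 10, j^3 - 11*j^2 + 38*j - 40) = j^2 - 7*j + 10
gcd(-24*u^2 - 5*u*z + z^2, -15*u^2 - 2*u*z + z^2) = 3*u + z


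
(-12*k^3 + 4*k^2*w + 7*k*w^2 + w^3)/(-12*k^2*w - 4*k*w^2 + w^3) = (-6*k^2 + 5*k*w + w^2)/(w*(-6*k + w))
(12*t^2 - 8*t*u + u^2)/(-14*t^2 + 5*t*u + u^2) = (-6*t + u)/(7*t + u)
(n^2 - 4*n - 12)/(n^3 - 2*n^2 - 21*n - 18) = (n + 2)/(n^2 + 4*n + 3)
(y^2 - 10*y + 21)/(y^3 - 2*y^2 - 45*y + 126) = (y - 7)/(y^2 + y - 42)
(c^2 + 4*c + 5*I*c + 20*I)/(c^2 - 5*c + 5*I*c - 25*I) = (c + 4)/(c - 5)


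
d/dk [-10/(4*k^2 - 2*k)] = 5*(4*k - 1)/(k^2*(2*k - 1)^2)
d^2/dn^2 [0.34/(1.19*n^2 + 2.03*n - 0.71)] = (-0.962948*n^2 - 1.642676*n + 0.34*(2.38*n + 2.03)*(4.76*n + 4.06) + 0.574532)/(1.19*n^2 + 2.03*n - 0.71)^3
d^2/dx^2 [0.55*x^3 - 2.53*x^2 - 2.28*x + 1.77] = 3.3*x - 5.06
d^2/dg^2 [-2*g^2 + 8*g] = -4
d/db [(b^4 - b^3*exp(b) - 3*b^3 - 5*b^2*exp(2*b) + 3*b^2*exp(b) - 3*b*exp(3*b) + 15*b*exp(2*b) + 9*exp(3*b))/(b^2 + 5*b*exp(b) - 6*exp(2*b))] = (-6*b^5*exp(b) + 2*b^5 + 2*b^4*exp(2*b) + 32*b^4*exp(b) - 3*b^4 - 40*b^3*exp(3*b) - 40*b^3*exp(2*b) - 30*b^3*exp(b) - 30*b^2*exp(4*b) + 116*b^2*exp(3*b) + 54*b^2*exp(2*b) + 18*b*exp(5*b) + 150*b*exp(4*b) - 54*b*exp(3*b) - 36*exp(5*b) - 135*exp(4*b))/(b^4 + 10*b^3*exp(b) + 13*b^2*exp(2*b) - 60*b*exp(3*b) + 36*exp(4*b))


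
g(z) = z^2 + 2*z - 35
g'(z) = 2*z + 2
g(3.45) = -16.20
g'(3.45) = 8.90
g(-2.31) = -34.28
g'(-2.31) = -2.62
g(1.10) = -31.59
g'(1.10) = 4.20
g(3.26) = -17.85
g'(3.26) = 8.52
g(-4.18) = -25.89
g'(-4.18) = -6.36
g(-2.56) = -33.57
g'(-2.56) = -3.12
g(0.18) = -34.61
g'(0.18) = 2.36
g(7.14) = 30.26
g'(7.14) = 16.28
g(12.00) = 133.00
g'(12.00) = 26.00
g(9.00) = 64.00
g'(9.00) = 20.00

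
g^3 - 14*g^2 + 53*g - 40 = (g - 8)*(g - 5)*(g - 1)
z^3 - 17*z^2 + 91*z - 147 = (z - 7)^2*(z - 3)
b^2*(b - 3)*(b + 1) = b^4 - 2*b^3 - 3*b^2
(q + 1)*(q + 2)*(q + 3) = q^3 + 6*q^2 + 11*q + 6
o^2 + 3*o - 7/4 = (o - 1/2)*(o + 7/2)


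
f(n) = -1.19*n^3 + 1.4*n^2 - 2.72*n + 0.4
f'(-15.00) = -847.97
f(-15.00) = 4372.45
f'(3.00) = -26.45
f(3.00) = -27.29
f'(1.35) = -5.45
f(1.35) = -3.65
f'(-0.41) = -4.47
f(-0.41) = 1.83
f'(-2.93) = -41.57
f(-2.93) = 50.32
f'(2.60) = -19.57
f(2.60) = -18.12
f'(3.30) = -32.36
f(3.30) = -36.10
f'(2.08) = -12.34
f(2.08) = -9.91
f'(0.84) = -2.89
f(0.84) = -1.60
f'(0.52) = -2.23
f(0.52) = -0.80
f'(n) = -3.57*n^2 + 2.8*n - 2.72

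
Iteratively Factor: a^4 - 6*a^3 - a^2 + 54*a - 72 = (a - 2)*(a^3 - 4*a^2 - 9*a + 36) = (a - 3)*(a - 2)*(a^2 - a - 12) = (a - 3)*(a - 2)*(a + 3)*(a - 4)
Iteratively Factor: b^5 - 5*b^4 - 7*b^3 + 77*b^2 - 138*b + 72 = (b - 3)*(b^4 - 2*b^3 - 13*b^2 + 38*b - 24) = (b - 3)*(b + 4)*(b^3 - 6*b^2 + 11*b - 6) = (b - 3)^2*(b + 4)*(b^2 - 3*b + 2) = (b - 3)^2*(b - 2)*(b + 4)*(b - 1)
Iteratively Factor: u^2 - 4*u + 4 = (u - 2)*(u - 2)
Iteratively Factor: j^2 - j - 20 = (j - 5)*(j + 4)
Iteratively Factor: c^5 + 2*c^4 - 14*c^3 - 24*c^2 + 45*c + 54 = (c - 2)*(c^4 + 4*c^3 - 6*c^2 - 36*c - 27) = (c - 2)*(c + 3)*(c^3 + c^2 - 9*c - 9) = (c - 3)*(c - 2)*(c + 3)*(c^2 + 4*c + 3) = (c - 3)*(c - 2)*(c + 3)^2*(c + 1)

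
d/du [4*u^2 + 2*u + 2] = 8*u + 2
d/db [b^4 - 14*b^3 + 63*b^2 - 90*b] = 4*b^3 - 42*b^2 + 126*b - 90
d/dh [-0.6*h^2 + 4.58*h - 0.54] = 4.58 - 1.2*h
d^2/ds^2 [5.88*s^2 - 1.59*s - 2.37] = 11.7600000000000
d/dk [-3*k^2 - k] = -6*k - 1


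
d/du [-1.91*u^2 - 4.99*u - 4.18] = -3.82*u - 4.99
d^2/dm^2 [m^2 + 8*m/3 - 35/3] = 2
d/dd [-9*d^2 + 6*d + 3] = 6 - 18*d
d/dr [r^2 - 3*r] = 2*r - 3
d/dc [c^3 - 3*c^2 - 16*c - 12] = 3*c^2 - 6*c - 16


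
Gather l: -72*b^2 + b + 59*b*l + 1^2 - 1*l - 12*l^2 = -72*b^2 + b - 12*l^2 + l*(59*b - 1) + 1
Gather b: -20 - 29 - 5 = -54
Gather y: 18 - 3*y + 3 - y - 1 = 20 - 4*y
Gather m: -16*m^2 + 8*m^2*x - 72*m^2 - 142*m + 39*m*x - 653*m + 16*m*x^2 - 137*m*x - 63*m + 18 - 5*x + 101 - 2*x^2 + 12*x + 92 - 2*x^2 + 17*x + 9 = m^2*(8*x - 88) + m*(16*x^2 - 98*x - 858) - 4*x^2 + 24*x + 220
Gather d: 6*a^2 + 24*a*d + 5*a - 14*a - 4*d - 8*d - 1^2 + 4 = 6*a^2 - 9*a + d*(24*a - 12) + 3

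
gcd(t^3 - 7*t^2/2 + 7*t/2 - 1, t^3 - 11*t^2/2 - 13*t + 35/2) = t - 1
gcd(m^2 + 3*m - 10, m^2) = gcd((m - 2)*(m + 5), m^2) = 1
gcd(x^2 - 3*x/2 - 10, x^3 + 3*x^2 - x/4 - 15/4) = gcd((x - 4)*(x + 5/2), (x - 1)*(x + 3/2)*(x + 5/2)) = x + 5/2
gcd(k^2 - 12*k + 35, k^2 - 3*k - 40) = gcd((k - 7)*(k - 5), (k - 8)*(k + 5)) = 1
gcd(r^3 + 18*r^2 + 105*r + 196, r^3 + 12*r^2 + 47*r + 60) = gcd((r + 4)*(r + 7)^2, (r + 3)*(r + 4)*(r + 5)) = r + 4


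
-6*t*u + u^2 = u*(-6*t + u)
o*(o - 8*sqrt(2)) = o^2 - 8*sqrt(2)*o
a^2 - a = a*(a - 1)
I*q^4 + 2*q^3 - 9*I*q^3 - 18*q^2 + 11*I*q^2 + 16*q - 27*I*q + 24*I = (q - 8)*(q - 3*I)*(q + I)*(I*q - I)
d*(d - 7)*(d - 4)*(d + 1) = d^4 - 10*d^3 + 17*d^2 + 28*d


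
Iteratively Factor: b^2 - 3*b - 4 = (b + 1)*(b - 4)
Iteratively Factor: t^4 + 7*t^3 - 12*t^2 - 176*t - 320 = (t + 4)*(t^3 + 3*t^2 - 24*t - 80) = (t - 5)*(t + 4)*(t^2 + 8*t + 16) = (t - 5)*(t + 4)^2*(t + 4)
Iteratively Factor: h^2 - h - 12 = (h + 3)*(h - 4)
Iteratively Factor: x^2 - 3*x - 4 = (x - 4)*(x + 1)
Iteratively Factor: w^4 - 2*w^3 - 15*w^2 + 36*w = (w - 3)*(w^3 + w^2 - 12*w) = (w - 3)^2*(w^2 + 4*w) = w*(w - 3)^2*(w + 4)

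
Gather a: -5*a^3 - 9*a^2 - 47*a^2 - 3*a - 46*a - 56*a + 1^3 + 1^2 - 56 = -5*a^3 - 56*a^2 - 105*a - 54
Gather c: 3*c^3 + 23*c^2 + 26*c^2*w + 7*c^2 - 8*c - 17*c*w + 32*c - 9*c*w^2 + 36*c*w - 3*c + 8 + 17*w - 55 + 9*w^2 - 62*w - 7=3*c^3 + c^2*(26*w + 30) + c*(-9*w^2 + 19*w + 21) + 9*w^2 - 45*w - 54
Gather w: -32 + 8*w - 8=8*w - 40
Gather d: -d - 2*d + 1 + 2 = 3 - 3*d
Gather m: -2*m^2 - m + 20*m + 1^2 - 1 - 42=-2*m^2 + 19*m - 42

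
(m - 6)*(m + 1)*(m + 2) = m^3 - 3*m^2 - 16*m - 12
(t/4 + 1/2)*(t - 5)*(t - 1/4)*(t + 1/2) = t^4/4 - 11*t^3/16 - 87*t^2/32 - 17*t/32 + 5/16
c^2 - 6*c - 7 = (c - 7)*(c + 1)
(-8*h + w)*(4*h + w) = -32*h^2 - 4*h*w + w^2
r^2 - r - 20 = (r - 5)*(r + 4)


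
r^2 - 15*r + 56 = (r - 8)*(r - 7)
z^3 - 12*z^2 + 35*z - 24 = (z - 8)*(z - 3)*(z - 1)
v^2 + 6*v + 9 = (v + 3)^2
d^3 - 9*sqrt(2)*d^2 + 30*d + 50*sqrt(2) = (d - 5*sqrt(2))^2*(d + sqrt(2))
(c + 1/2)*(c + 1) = c^2 + 3*c/2 + 1/2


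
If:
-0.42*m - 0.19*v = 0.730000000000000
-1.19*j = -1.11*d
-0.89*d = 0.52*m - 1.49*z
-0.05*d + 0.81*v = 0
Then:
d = 1.70192520766323*z + 1.03235987348827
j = 1.58751006765225*z + 0.962957529052086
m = -0.0475258361928297*z - 1.76692362962416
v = 0.10505711158415*z + 0.06372591811656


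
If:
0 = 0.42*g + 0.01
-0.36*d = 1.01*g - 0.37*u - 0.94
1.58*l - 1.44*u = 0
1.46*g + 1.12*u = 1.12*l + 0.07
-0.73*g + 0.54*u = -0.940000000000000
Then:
No Solution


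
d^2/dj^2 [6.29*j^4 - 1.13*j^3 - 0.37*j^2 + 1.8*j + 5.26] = 75.48*j^2 - 6.78*j - 0.74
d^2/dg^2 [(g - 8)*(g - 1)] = 2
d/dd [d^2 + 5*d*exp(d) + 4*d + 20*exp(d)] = 5*d*exp(d) + 2*d + 25*exp(d) + 4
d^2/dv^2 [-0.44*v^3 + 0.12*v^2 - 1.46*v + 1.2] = 0.24 - 2.64*v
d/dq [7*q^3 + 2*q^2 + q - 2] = 21*q^2 + 4*q + 1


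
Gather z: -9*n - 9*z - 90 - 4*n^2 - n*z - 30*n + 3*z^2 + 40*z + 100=-4*n^2 - 39*n + 3*z^2 + z*(31 - n) + 10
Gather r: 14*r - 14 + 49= 14*r + 35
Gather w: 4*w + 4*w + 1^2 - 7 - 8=8*w - 14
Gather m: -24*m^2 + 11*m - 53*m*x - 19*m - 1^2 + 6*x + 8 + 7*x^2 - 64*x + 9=-24*m^2 + m*(-53*x - 8) + 7*x^2 - 58*x + 16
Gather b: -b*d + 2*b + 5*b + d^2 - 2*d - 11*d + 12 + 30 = b*(7 - d) + d^2 - 13*d + 42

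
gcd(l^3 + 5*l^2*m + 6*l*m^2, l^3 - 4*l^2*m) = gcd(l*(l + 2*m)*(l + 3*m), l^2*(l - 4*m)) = l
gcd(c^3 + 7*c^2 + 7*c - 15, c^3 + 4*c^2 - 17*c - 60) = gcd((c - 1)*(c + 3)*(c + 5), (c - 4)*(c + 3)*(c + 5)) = c^2 + 8*c + 15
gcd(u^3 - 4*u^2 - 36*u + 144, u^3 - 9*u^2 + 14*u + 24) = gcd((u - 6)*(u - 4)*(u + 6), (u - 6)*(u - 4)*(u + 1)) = u^2 - 10*u + 24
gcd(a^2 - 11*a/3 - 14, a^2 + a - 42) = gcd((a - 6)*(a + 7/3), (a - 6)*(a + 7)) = a - 6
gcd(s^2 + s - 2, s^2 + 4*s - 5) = s - 1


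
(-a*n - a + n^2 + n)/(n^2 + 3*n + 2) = (-a + n)/(n + 2)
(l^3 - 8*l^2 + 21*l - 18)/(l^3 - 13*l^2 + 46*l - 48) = (l - 3)/(l - 8)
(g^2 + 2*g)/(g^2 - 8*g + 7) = g*(g + 2)/(g^2 - 8*g + 7)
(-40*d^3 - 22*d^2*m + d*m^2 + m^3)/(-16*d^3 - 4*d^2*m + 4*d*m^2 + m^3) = (5*d - m)/(2*d - m)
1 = 1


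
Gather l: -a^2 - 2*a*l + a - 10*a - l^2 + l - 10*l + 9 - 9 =-a^2 - 9*a - l^2 + l*(-2*a - 9)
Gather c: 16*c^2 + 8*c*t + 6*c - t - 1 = 16*c^2 + c*(8*t + 6) - t - 1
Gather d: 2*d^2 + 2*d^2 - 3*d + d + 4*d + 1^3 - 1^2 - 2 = 4*d^2 + 2*d - 2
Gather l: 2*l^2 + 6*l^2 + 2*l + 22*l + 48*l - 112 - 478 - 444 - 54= 8*l^2 + 72*l - 1088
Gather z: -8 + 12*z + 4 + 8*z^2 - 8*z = 8*z^2 + 4*z - 4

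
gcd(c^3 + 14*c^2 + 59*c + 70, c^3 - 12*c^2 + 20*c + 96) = c + 2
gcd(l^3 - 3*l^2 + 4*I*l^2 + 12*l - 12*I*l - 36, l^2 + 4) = l - 2*I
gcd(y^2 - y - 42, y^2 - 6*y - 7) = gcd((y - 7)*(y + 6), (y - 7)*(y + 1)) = y - 7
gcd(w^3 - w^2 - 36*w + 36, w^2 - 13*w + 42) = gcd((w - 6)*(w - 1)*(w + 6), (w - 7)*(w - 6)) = w - 6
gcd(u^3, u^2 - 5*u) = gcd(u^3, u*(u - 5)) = u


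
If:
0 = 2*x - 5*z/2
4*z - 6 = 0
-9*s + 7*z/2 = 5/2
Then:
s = 11/36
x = 15/8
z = 3/2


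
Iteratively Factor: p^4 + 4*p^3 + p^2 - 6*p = (p - 1)*(p^3 + 5*p^2 + 6*p) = (p - 1)*(p + 2)*(p^2 + 3*p) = (p - 1)*(p + 2)*(p + 3)*(p)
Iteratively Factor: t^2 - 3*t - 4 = (t + 1)*(t - 4)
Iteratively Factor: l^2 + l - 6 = (l - 2)*(l + 3)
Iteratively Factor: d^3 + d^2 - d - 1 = (d - 1)*(d^2 + 2*d + 1) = (d - 1)*(d + 1)*(d + 1)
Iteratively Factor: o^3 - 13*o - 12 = (o + 3)*(o^2 - 3*o - 4) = (o - 4)*(o + 3)*(o + 1)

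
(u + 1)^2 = u^2 + 2*u + 1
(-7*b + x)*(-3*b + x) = 21*b^2 - 10*b*x + x^2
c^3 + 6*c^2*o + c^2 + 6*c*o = c*(c + 1)*(c + 6*o)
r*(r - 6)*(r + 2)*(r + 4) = r^4 - 28*r^2 - 48*r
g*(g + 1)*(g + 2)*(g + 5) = g^4 + 8*g^3 + 17*g^2 + 10*g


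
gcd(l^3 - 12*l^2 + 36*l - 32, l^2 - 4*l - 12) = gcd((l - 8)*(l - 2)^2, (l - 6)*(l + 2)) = 1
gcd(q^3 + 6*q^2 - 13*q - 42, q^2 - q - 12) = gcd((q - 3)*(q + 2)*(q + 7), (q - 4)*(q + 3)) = 1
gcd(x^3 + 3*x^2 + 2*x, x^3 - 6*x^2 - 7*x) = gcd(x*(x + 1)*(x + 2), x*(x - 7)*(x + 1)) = x^2 + x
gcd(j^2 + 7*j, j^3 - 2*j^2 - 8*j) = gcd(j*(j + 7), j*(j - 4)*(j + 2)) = j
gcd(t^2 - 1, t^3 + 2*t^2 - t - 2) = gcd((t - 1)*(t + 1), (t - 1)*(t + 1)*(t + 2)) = t^2 - 1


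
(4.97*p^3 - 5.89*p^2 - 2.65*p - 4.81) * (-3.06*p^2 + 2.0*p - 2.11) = -15.2082*p^5 + 27.9634*p^4 - 14.1577*p^3 + 21.8465*p^2 - 4.0285*p + 10.1491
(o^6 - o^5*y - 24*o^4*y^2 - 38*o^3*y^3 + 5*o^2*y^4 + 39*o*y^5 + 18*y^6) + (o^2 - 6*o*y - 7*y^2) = o^6 - o^5*y - 24*o^4*y^2 - 38*o^3*y^3 + 5*o^2*y^4 + o^2 + 39*o*y^5 - 6*o*y + 18*y^6 - 7*y^2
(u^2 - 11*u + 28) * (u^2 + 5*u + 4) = u^4 - 6*u^3 - 23*u^2 + 96*u + 112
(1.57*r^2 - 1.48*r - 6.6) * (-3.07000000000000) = -4.8199*r^2 + 4.5436*r + 20.262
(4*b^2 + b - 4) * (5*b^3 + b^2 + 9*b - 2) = 20*b^5 + 9*b^4 + 17*b^3 - 3*b^2 - 38*b + 8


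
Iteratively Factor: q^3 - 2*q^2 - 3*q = (q)*(q^2 - 2*q - 3) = q*(q + 1)*(q - 3)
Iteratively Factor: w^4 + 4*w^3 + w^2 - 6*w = (w + 2)*(w^3 + 2*w^2 - 3*w) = (w - 1)*(w + 2)*(w^2 + 3*w) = (w - 1)*(w + 2)*(w + 3)*(w)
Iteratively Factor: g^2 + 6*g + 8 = (g + 4)*(g + 2)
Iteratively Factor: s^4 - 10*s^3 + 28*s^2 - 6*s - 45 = (s + 1)*(s^3 - 11*s^2 + 39*s - 45) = (s - 3)*(s + 1)*(s^2 - 8*s + 15) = (s - 5)*(s - 3)*(s + 1)*(s - 3)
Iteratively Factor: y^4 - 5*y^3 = (y - 5)*(y^3) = y*(y - 5)*(y^2) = y^2*(y - 5)*(y)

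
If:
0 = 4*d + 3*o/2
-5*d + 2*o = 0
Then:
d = 0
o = 0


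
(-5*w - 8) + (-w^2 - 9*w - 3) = -w^2 - 14*w - 11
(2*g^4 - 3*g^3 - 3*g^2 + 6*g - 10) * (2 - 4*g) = -8*g^5 + 16*g^4 + 6*g^3 - 30*g^2 + 52*g - 20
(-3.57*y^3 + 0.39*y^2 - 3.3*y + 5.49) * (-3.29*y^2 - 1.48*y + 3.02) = 11.7453*y^5 + 4.0005*y^4 - 0.5016*y^3 - 12.0003*y^2 - 18.0912*y + 16.5798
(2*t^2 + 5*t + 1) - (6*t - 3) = 2*t^2 - t + 4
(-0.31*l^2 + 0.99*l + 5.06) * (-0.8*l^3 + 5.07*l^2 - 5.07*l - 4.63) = 0.248*l^5 - 2.3637*l^4 + 2.543*l^3 + 22.0702*l^2 - 30.2379*l - 23.4278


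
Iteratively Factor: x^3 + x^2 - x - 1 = (x + 1)*(x^2 - 1) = (x + 1)^2*(x - 1)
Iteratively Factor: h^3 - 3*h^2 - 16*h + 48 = (h - 3)*(h^2 - 16) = (h - 4)*(h - 3)*(h + 4)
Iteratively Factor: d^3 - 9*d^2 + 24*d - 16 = (d - 1)*(d^2 - 8*d + 16) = (d - 4)*(d - 1)*(d - 4)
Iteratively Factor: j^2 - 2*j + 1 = (j - 1)*(j - 1)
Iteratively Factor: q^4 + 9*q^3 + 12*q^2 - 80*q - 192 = (q + 4)*(q^3 + 5*q^2 - 8*q - 48) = (q + 4)^2*(q^2 + q - 12) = (q - 3)*(q + 4)^2*(q + 4)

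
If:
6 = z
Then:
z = 6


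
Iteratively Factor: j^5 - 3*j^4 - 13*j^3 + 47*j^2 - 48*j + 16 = (j - 1)*(j^4 - 2*j^3 - 15*j^2 + 32*j - 16) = (j - 1)^2*(j^3 - j^2 - 16*j + 16) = (j - 1)^3*(j^2 - 16) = (j - 4)*(j - 1)^3*(j + 4)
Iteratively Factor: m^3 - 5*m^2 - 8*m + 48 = (m + 3)*(m^2 - 8*m + 16) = (m - 4)*(m + 3)*(m - 4)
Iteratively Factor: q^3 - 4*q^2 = (q)*(q^2 - 4*q) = q^2*(q - 4)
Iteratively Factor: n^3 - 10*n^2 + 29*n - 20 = (n - 4)*(n^2 - 6*n + 5) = (n - 4)*(n - 1)*(n - 5)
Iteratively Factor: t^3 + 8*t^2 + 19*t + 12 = (t + 4)*(t^2 + 4*t + 3) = (t + 1)*(t + 4)*(t + 3)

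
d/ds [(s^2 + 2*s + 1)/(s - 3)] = (s^2 - 6*s - 7)/(s^2 - 6*s + 9)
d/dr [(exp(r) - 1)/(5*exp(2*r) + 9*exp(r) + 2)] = ((1 - exp(r))*(10*exp(r) + 9) + 5*exp(2*r) + 9*exp(r) + 2)*exp(r)/(5*exp(2*r) + 9*exp(r) + 2)^2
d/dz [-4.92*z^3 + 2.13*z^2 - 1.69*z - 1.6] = -14.76*z^2 + 4.26*z - 1.69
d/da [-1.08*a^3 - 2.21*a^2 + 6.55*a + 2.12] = -3.24*a^2 - 4.42*a + 6.55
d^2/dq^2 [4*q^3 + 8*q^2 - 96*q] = 24*q + 16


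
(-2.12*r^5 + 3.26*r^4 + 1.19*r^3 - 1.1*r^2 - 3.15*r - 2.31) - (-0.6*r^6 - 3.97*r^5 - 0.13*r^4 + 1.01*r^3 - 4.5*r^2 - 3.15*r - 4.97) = 0.6*r^6 + 1.85*r^5 + 3.39*r^4 + 0.18*r^3 + 3.4*r^2 + 2.66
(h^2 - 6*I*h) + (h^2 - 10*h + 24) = 2*h^2 - 10*h - 6*I*h + 24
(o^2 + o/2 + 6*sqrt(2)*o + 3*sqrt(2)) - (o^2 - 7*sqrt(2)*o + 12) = o/2 + 13*sqrt(2)*o - 12 + 3*sqrt(2)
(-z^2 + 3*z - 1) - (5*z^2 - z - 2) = -6*z^2 + 4*z + 1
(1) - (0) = 1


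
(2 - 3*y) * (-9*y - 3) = 27*y^2 - 9*y - 6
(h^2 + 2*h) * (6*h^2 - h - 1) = 6*h^4 + 11*h^3 - 3*h^2 - 2*h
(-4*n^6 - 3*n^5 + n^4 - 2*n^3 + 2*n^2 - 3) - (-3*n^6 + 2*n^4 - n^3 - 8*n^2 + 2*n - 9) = -n^6 - 3*n^5 - n^4 - n^3 + 10*n^2 - 2*n + 6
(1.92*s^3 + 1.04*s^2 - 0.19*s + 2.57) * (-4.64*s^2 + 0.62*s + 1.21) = -8.9088*s^5 - 3.6352*s^4 + 3.8496*s^3 - 10.7842*s^2 + 1.3635*s + 3.1097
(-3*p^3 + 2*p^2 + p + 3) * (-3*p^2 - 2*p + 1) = 9*p^5 - 10*p^3 - 9*p^2 - 5*p + 3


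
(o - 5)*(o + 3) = o^2 - 2*o - 15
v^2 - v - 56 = (v - 8)*(v + 7)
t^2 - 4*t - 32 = (t - 8)*(t + 4)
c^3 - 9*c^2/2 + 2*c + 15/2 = (c - 3)*(c - 5/2)*(c + 1)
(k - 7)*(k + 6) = k^2 - k - 42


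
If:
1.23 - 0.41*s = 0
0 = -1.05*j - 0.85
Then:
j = -0.81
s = 3.00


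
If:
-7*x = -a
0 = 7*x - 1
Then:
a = 1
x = 1/7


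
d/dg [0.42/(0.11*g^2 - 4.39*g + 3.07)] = (1.8438 - 0.0924*g)/(0.11*g^2 - 4.39*g + 3.07)^2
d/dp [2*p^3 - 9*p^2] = 6*p*(p - 3)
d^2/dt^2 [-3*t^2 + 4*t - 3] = -6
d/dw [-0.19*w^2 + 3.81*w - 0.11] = 3.81 - 0.38*w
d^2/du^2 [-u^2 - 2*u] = -2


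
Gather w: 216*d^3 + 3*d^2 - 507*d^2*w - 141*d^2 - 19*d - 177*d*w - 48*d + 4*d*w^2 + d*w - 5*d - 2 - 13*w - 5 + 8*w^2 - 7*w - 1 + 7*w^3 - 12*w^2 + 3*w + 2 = 216*d^3 - 138*d^2 - 72*d + 7*w^3 + w^2*(4*d - 4) + w*(-507*d^2 - 176*d - 17) - 6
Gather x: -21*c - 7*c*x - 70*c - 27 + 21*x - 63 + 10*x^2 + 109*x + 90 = -91*c + 10*x^2 + x*(130 - 7*c)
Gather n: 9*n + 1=9*n + 1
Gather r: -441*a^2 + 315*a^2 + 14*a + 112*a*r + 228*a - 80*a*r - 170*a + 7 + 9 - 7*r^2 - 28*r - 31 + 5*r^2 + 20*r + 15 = -126*a^2 + 72*a - 2*r^2 + r*(32*a - 8)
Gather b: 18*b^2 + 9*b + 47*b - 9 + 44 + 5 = 18*b^2 + 56*b + 40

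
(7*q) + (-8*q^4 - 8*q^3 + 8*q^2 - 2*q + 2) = -8*q^4 - 8*q^3 + 8*q^2 + 5*q + 2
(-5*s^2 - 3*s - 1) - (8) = -5*s^2 - 3*s - 9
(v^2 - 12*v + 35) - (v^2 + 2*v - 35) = 70 - 14*v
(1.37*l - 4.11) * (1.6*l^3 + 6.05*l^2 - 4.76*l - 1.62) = 2.192*l^4 + 1.7125*l^3 - 31.3867*l^2 + 17.3442*l + 6.6582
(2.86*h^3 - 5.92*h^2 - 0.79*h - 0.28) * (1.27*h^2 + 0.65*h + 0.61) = 3.6322*h^5 - 5.6594*h^4 - 3.1067*h^3 - 4.4803*h^2 - 0.6639*h - 0.1708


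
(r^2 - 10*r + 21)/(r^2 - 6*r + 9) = (r - 7)/(r - 3)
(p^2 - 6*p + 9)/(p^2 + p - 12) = (p - 3)/(p + 4)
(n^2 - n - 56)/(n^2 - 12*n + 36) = (n^2 - n - 56)/(n^2 - 12*n + 36)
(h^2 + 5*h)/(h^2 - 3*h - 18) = h*(h + 5)/(h^2 - 3*h - 18)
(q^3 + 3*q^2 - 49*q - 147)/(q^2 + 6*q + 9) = (q^2 - 49)/(q + 3)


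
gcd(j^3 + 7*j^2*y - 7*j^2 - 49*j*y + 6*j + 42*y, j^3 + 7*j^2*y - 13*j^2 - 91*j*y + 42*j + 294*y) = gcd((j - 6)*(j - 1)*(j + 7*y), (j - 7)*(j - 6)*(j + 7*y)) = j^2 + 7*j*y - 6*j - 42*y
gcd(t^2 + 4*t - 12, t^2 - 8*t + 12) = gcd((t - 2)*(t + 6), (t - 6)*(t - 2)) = t - 2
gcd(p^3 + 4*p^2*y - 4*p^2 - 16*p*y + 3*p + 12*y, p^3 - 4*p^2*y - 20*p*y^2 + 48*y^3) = p + 4*y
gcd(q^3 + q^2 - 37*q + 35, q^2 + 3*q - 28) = q + 7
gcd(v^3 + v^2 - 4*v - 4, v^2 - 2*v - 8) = v + 2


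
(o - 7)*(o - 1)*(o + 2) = o^3 - 6*o^2 - 9*o + 14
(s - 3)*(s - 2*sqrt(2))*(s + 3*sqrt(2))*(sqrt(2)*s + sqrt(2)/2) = sqrt(2)*s^4 - 5*sqrt(2)*s^3/2 + 2*s^3 - 27*sqrt(2)*s^2/2 - 5*s^2 - 3*s + 30*sqrt(2)*s + 18*sqrt(2)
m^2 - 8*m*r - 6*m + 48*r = (m - 6)*(m - 8*r)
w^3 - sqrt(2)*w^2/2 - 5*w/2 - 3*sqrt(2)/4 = (w - 3*sqrt(2)/2)*(w + sqrt(2)/2)^2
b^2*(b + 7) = b^3 + 7*b^2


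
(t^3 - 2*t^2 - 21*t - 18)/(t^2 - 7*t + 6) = (t^2 + 4*t + 3)/(t - 1)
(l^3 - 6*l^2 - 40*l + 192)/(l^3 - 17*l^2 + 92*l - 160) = (l + 6)/(l - 5)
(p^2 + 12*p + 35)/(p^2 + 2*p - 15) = (p + 7)/(p - 3)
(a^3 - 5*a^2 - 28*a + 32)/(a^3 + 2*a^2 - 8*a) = (a^2 - 9*a + 8)/(a*(a - 2))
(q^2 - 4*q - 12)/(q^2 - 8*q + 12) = (q + 2)/(q - 2)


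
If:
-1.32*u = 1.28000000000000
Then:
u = -0.97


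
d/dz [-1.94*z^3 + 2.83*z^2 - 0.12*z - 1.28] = -5.82*z^2 + 5.66*z - 0.12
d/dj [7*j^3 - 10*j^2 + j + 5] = 21*j^2 - 20*j + 1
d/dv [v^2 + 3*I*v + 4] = 2*v + 3*I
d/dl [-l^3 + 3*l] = 3 - 3*l^2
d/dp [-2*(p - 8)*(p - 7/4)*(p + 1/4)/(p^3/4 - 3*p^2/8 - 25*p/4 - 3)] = (-256*p^4 + 2340*p^3 - 6667*p^2 - 7632*p + 1640)/(4*p^6 - 12*p^5 - 191*p^4 + 204*p^3 + 2644*p^2 + 2400*p + 576)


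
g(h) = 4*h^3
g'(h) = 12*h^2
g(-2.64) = -73.60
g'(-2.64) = 83.64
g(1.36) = 10.06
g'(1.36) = 22.20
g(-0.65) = -1.10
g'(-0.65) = 5.07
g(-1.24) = -7.63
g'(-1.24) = 18.45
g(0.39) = 0.24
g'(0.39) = 1.83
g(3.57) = 182.00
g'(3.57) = 152.94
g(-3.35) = -150.38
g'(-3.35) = 134.67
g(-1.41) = -11.21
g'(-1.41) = 23.86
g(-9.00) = -2916.00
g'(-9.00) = 972.00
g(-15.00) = -13500.00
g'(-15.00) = 2700.00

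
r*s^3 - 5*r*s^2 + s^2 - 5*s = s*(s - 5)*(r*s + 1)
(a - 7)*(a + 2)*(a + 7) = a^3 + 2*a^2 - 49*a - 98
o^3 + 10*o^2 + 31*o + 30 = (o + 2)*(o + 3)*(o + 5)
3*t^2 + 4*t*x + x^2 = (t + x)*(3*t + x)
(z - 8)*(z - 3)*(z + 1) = z^3 - 10*z^2 + 13*z + 24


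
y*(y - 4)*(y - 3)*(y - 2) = y^4 - 9*y^3 + 26*y^2 - 24*y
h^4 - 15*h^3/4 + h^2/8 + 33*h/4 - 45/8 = (h - 3)*(h - 5/4)*(h - 1)*(h + 3/2)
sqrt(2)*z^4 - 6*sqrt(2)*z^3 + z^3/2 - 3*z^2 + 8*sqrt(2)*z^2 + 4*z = z*(z - 4)*(z - 2)*(sqrt(2)*z + 1/2)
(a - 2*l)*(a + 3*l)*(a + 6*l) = a^3 + 7*a^2*l - 36*l^3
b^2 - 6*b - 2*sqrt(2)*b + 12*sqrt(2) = (b - 6)*(b - 2*sqrt(2))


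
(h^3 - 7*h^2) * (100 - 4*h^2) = -4*h^5 + 28*h^4 + 100*h^3 - 700*h^2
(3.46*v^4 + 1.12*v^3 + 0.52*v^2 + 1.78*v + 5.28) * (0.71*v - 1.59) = 2.4566*v^5 - 4.7062*v^4 - 1.4116*v^3 + 0.437*v^2 + 0.9186*v - 8.3952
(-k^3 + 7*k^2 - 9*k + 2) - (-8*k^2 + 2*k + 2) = -k^3 + 15*k^2 - 11*k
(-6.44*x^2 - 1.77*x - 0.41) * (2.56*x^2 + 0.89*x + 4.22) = -16.4864*x^4 - 10.2628*x^3 - 29.8017*x^2 - 7.8343*x - 1.7302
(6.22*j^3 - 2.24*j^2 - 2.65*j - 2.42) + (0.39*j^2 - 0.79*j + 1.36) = 6.22*j^3 - 1.85*j^2 - 3.44*j - 1.06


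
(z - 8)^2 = z^2 - 16*z + 64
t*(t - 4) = t^2 - 4*t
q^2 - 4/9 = (q - 2/3)*(q + 2/3)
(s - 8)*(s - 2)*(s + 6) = s^3 - 4*s^2 - 44*s + 96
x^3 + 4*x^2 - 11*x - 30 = (x - 3)*(x + 2)*(x + 5)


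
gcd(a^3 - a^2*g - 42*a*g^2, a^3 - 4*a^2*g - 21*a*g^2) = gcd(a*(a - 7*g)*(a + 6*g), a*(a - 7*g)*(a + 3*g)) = a^2 - 7*a*g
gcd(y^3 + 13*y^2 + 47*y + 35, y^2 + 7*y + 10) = y + 5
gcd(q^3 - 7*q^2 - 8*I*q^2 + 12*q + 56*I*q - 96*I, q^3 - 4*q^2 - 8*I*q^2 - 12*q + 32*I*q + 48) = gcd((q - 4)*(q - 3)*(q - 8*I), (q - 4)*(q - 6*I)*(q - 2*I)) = q - 4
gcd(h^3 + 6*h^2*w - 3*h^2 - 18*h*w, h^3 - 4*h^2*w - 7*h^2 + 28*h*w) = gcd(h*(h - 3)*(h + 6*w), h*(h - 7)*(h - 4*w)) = h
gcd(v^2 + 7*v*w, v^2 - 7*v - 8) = 1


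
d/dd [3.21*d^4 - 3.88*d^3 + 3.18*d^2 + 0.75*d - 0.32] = 12.84*d^3 - 11.64*d^2 + 6.36*d + 0.75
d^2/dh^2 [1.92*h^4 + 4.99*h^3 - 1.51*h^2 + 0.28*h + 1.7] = 23.04*h^2 + 29.94*h - 3.02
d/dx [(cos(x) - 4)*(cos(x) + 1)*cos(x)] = (-3*cos(x)^2 + 6*cos(x) + 4)*sin(x)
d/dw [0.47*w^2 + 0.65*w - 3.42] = 0.94*w + 0.65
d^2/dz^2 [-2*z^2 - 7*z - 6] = -4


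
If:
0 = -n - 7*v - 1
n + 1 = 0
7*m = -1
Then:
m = -1/7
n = -1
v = 0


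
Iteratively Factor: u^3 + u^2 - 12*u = (u + 4)*(u^2 - 3*u) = u*(u + 4)*(u - 3)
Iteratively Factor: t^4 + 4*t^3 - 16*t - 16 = (t + 2)*(t^3 + 2*t^2 - 4*t - 8) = (t + 2)^2*(t^2 - 4) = (t + 2)^3*(t - 2)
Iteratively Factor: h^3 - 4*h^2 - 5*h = (h - 5)*(h^2 + h) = (h - 5)*(h + 1)*(h)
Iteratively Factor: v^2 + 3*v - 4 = (v - 1)*(v + 4)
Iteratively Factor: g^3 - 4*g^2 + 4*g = (g)*(g^2 - 4*g + 4) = g*(g - 2)*(g - 2)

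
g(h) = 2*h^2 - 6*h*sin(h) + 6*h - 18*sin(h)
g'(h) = -6*h*cos(h) + 4*h - 6*sin(h) - 18*cos(h) + 6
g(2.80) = 20.82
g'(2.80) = 47.98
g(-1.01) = 6.09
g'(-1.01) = 0.69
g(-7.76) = 45.44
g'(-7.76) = -16.39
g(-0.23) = 2.51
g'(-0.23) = -9.73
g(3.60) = 65.04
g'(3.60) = 58.57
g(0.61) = -8.00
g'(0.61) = -12.75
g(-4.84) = 28.76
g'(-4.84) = -17.91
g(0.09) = -1.11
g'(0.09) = -12.64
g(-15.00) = 313.18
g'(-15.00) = -104.80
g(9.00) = 186.33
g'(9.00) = 105.13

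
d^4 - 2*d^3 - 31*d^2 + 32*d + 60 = (d - 6)*(d - 2)*(d + 1)*(d + 5)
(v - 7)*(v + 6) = v^2 - v - 42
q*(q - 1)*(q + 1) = q^3 - q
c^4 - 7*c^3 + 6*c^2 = c^2*(c - 6)*(c - 1)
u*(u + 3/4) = u^2 + 3*u/4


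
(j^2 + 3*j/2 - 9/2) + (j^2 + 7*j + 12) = 2*j^2 + 17*j/2 + 15/2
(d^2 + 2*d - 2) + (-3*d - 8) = d^2 - d - 10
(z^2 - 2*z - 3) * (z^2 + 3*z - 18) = z^4 + z^3 - 27*z^2 + 27*z + 54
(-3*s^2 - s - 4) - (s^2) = -4*s^2 - s - 4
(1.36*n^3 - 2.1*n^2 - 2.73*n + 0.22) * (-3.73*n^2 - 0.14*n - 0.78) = -5.0728*n^5 + 7.6426*n^4 + 9.4161*n^3 + 1.1996*n^2 + 2.0986*n - 0.1716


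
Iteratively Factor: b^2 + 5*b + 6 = (b + 3)*(b + 2)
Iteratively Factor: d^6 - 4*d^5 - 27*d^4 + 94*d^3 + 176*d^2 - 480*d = (d + 3)*(d^5 - 7*d^4 - 6*d^3 + 112*d^2 - 160*d) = (d - 2)*(d + 3)*(d^4 - 5*d^3 - 16*d^2 + 80*d) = (d - 2)*(d + 3)*(d + 4)*(d^3 - 9*d^2 + 20*d) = (d - 5)*(d - 2)*(d + 3)*(d + 4)*(d^2 - 4*d) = (d - 5)*(d - 4)*(d - 2)*(d + 3)*(d + 4)*(d)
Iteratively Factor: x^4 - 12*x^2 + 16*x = (x + 4)*(x^3 - 4*x^2 + 4*x) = (x - 2)*(x + 4)*(x^2 - 2*x) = (x - 2)^2*(x + 4)*(x)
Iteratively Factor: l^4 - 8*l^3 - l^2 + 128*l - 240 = (l - 3)*(l^3 - 5*l^2 - 16*l + 80) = (l - 5)*(l - 3)*(l^2 - 16) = (l - 5)*(l - 4)*(l - 3)*(l + 4)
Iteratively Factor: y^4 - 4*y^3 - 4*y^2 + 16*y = (y - 4)*(y^3 - 4*y) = y*(y - 4)*(y^2 - 4) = y*(y - 4)*(y + 2)*(y - 2)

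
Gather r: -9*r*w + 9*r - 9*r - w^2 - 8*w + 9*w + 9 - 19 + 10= -9*r*w - w^2 + w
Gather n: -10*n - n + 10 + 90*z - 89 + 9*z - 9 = -11*n + 99*z - 88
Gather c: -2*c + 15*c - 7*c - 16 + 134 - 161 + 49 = 6*c + 6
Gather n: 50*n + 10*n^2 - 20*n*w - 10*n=10*n^2 + n*(40 - 20*w)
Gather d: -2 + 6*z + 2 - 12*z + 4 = 4 - 6*z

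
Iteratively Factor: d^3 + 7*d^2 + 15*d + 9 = (d + 3)*(d^2 + 4*d + 3) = (d + 3)^2*(d + 1)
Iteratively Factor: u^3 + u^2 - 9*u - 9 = (u + 1)*(u^2 - 9) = (u + 1)*(u + 3)*(u - 3)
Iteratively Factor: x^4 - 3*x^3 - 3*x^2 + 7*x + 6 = (x - 2)*(x^3 - x^2 - 5*x - 3) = (x - 2)*(x + 1)*(x^2 - 2*x - 3) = (x - 2)*(x + 1)^2*(x - 3)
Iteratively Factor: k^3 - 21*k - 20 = (k + 4)*(k^2 - 4*k - 5) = (k + 1)*(k + 4)*(k - 5)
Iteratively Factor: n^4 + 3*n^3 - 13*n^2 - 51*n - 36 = (n - 4)*(n^3 + 7*n^2 + 15*n + 9) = (n - 4)*(n + 3)*(n^2 + 4*n + 3) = (n - 4)*(n + 1)*(n + 3)*(n + 3)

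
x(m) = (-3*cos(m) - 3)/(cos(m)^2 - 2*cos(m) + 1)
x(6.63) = -1642.14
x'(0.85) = 209.85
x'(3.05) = 0.07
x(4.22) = -0.73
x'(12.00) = -1625.26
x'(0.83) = 236.72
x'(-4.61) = 6.46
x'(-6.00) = 52536.85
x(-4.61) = -2.22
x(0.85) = -43.07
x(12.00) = -226.87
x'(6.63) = 19037.14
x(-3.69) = -0.13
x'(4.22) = -2.09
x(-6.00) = -3706.81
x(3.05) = -0.00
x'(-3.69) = 0.53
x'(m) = (2*sin(m)*cos(m) - 2*sin(m))*(-3*cos(m) - 3)/(cos(m)^2 - 2*cos(m) + 1)^2 + 3*sin(m)/(cos(m)^2 - 2*cos(m) + 1) = -3*(cos(m) + 3)*sin(m)/(cos(m) - 1)^3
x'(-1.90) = -3.28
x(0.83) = -47.53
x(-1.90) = -1.16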